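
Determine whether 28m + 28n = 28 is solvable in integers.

Step 1: Compute gcd(28, 28).
gcd(28, 28) = 28

Step 2: Check divisibility.
Does 28 divide 28? 28 = 28 x 1, so yes.

By the theorem on linear Diophantine equations, 28m + 28n = 28 has integer solutions if and only if gcd(28, 28) divides 28. Since 28 | 28, solutions exist.

Yes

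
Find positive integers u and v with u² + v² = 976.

We need to find integers u, v > 0 such that u² + v² = 976.
Trying u = 20: v² = 976 - 20² = 976 - 400 = 576
v = 24
Check: 20² + 24² = 400 + 576 = 976 ✓

976 = 20² + 24²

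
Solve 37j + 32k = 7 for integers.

Step 1: Check solvability.
gcd(37, 32) = 1
Since 1 divides 7, solutions exist.

Step 2: Apply extended Euclidean algorithm to find gcd.
We find integers such that 37*x0 + 32*y0 = 1

Step 3: Scale the particular solution.
Multiply by 7/1 = 7:
j = 91, k = -105

Step 4: Verify.
37*(91) + 32*(-105) = 7 = 7 ✓

j = 91, k = -105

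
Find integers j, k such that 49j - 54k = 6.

Step 1: Check solvability.
gcd(49, 54) = 1
Since 1 divides 6, solutions exist.

Step 2: Apply extended Euclidean algorithm to find gcd.
We find integers such that 49*x0 + 54*y0 = 1

Step 3: Scale the particular solution.
Multiply by 6/1 = 6:
j = -66, k = -60

Step 4: Verify.
49*(-66) - 54*(-60) = 6 = 6 ✓

j = -66, k = -60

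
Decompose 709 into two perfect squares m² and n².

We need to find integers m, n > 0 such that m² + n² = 709.
Trying m = 15: n² = 709 - 15² = 709 - 225 = 484
n = 22
Check: 15² + 22² = 225 + 484 = 709 ✓

709 = 15² + 22²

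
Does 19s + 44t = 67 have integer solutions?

Step 1: Compute gcd(19, 44).
gcd(19, 44) = 1

Step 2: Check divisibility.
Does 1 divide 67? 67 = 1 x 67, so yes.

By the theorem on linear Diophantine equations, 19s + 44t = 67 has integer solutions if and only if gcd(19, 44) divides 67. Since 1 | 67, solutions exist.

Yes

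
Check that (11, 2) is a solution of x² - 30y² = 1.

Compute x² = 11² = 121
Compute 30y² = 30·2² = 30·4 = 120
x² - 30y² = 121 - 120 = 1
Since this equals 1, (11, 2) is a solution.

Yes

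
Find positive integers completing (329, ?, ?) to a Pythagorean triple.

We need the other leg and hypotenuse such that 329² + x² = c².
Take x = 1080, c = 1129: 329² + 1080² = 108241 + 1166400 = 1274641 = 1129² ✓
Triple: (329, 1080, 1129)

(329, 1080, 1129)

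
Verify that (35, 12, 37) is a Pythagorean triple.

Compute a² + b²:
35² + 12² = 1225 + 144 = 1369
Compute c²:
37² = 1369
Since 1369 = 1369, it is a Pythagorean triple.

Yes, it is a Pythagorean triple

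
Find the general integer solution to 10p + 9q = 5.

Step 1: Compute gcd(10, 9) = 1.
Since 1 divides 5, solutions exist.

Step 2: Find a particular solution using extended Euclidean algorithm.
We get p₀ = 5, q₀ = -5.
Check: 10*5 + 9*-5 = 5 = 5 ✓

Step 3: Write the general solution.
p = 5 + (9/1)t = 5 + 9t
q = -5 - (10/1)t = -5 - 10t
for any integer t.

p = 5 + 9t, q = -5 - 10t for integer t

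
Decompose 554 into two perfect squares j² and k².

We need to find integers j, k > 0 such that j² + k² = 554.
Trying j = 5: k² = 554 - 5² = 554 - 25 = 529
k = 23
Check: 5² + 23² = 25 + 529 = 554 ✓

554 = 5² + 23²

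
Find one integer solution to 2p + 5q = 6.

Step 1: Check solvability.
gcd(2, 5) = 1
Since 1 divides 6, solutions exist.

Step 2: Apply extended Euclidean algorithm to find gcd.
We find integers such that 2*x0 + 5*y0 = 1

Step 3: Scale the particular solution.
Multiply by 6/1 = 6:
p = -12, q = 6

Step 4: Verify.
2*(-12) + 5*(6) = 6 = 6 ✓

p = -12, q = 6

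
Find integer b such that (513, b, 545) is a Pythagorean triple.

b² = c² - a² = 545² - 513² = 297025 - 263169 = 33856
b = sqrt(33856) = 184

184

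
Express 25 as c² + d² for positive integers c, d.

We need to find integers c, d > 0 such that c² + d² = 25.
Trying c = 3: d² = 25 - 3² = 25 - 9 = 16
d = 4
Check: 3² + 4² = 9 + 16 = 25 ✓

25 = 3² + 4²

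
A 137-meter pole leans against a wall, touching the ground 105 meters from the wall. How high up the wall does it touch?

The ladder, wall, and ground form a right triangle with hypotenuse 137 and one leg 105.
By the Pythagorean theorem: h² = 137² - 105² = 18769 - 11025 = 7744
h = √7744 = 88 meters

88 meters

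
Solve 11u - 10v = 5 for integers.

Step 1: Check solvability.
gcd(11, 10) = 1
Since 1 divides 5, solutions exist.

Step 2: Apply extended Euclidean algorithm to find gcd.
We find integers such that 11*x0 + 10*y0 = 1

Step 3: Scale the particular solution.
Multiply by 5/1 = 5:
u = 5, v = 5

Step 4: Verify.
11*(5) - 10*(5) = 5 = 5 ✓

u = 5, v = 5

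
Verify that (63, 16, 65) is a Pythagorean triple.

Compute a² + b²:
63² + 16² = 3969 + 256 = 4225
Compute c²:
65² = 4225
Since 4225 = 4225, it is a Pythagorean triple.

Yes, it is a Pythagorean triple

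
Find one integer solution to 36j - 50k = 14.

Step 1: Check solvability.
gcd(36, 50) = 2
Since 2 divides 14, solutions exist.

Step 2: Apply extended Euclidean algorithm to find gcd.
We find integers such that 36*x0 + 50*y0 = 2

Step 3: Scale the particular solution.
Multiply by 14/2 = 7:
j = 49, k = 35

Step 4: Verify.
36*(49) - 50*(35) = 14 = 14 ✓

j = 49, k = 35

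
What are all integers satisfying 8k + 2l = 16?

Step 1: Compute gcd(8, 2) = 2.
Since 2 divides 16, solutions exist.

Step 2: Find a particular solution using extended Euclidean algorithm.
We get k₀ = 0, l₀ = 8.
Check: 8*0 + 2*8 = 16 = 16 ✓

Step 3: Write the general solution.
k = 0 + (2/2)t = 0 + 1t
l = 8 - (8/2)t = 8 - 4t
for any integer t.

k = 0 + 1t, l = 8 - 4t for integer t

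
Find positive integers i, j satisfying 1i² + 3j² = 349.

Try small values of i and check whether (349 - 1i²)/3 is a perfect square.
i = 7: 1·7² = 49, so 3j² = 349 - 49 = 300, giving j² = 100, j = 10.
Check: 1·7² + 3·10² = 49 + 300 = 349 ✓

i = 7, j = 10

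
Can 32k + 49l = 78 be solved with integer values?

Step 1: Compute gcd(32, 49).
gcd(32, 49) = 1

Step 2: Check divisibility.
Does 1 divide 78? 78 = 1 x 78, so yes.

By the theorem on linear Diophantine equations, 32k + 49l = 78 has integer solutions if and only if gcd(32, 49) divides 78. Since 1 | 78, solutions exist.

Yes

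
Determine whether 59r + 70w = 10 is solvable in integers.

Step 1: Compute gcd(59, 70).
gcd(59, 70) = 1

Step 2: Check divisibility.
Does 1 divide 10? 10 = 1 x 10, so yes.

By the theorem on linear Diophantine equations, 59r + 70w = 10 has integer solutions if and only if gcd(59, 70) divides 10. Since 1 | 10, solutions exist.

Yes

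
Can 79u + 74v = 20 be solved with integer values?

Step 1: Compute gcd(79, 74).
gcd(79, 74) = 1

Step 2: Check divisibility.
Does 1 divide 20? 20 = 1 x 20, so yes.

By the theorem on linear Diophantine equations, 79u + 74v = 20 has integer solutions if and only if gcd(79, 74) divides 20. Since 1 | 20, solutions exist.

Yes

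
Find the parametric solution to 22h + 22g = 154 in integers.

Step 1: Compute gcd(22, 22) = 22.
Since 22 divides 154, solutions exist.

Step 2: Find a particular solution using extended Euclidean algorithm.
We get h₀ = 0, g₀ = 7.
Check: 22*0 + 22*7 = 154 = 154 ✓

Step 3: Write the general solution.
h = 0 + (22/22)t = 0 + 1t
g = 7 - (22/22)t = 7 - 1t
for any integer t.

h = 0 + 1t, g = 7 - 1t for integer t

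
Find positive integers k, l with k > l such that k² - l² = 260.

Factor: k² - l² = (k+l)(k-l) = 260.
We need two factors of 260 with the same parity.
Use k+l = 130 and k-l = 2 (product 130·2 = 260).
Adding: 2k = 132, so k = 66.
Subtracting: 2l = 128, so l = 64.
Check: 66² - 64² = 4356 - 4096 = 260 ✓

k = 66, l = 64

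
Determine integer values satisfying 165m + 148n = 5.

Step 1: Check solvability.
gcd(165, 148) = 1
Since 1 divides 5, solutions exist.

Step 2: Apply extended Euclidean algorithm to find gcd.
We find integers such that 165*x0 + 148*y0 = 1

Step 3: Scale the particular solution.
Multiply by 5/1 = 5:
m = 305, n = -340

Step 4: Verify.
165*(305) + 148*(-340) = 5 = 5 ✓

m = 305, n = -340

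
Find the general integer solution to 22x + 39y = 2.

Step 1: Compute gcd(22, 39) = 1.
Since 1 divides 2, solutions exist.

Step 2: Find a particular solution using extended Euclidean algorithm.
We get x₀ = 32, y₀ = -18.
Check: 22*32 + 39*-18 = 2 = 2 ✓

Step 3: Write the general solution.
x = 32 + (39/1)t = 32 + 39t
y = -18 - (22/1)t = -18 - 22t
for any integer t.

x = 32 + 39t, y = -18 - 22t for integer t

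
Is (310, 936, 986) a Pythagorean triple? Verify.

Compute a² + b² = 310² + 936² = 96100 + 876096 = 972196
Compute c² = 986² = 972196
Since 972196 = 972196, confirmed.

Yes, it is a Pythagorean triple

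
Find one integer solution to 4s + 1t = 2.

Step 1: Check solvability.
gcd(4, 1) = 1
Since 1 divides 2, solutions exist.

Step 2: Apply extended Euclidean algorithm to find gcd.
We find integers such that 4*x0 + 1*y0 = 1

Step 3: Scale the particular solution.
Multiply by 2/1 = 2:
s = 0, t = 2

Step 4: Verify.
4*(0) + 1*(2) = 2 = 2 ✓

s = 0, t = 2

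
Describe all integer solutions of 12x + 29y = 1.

Step 1: Compute gcd(12, 29) = 1.
Since 1 divides 1, solutions exist.

Step 2: Find a particular solution using extended Euclidean algorithm.
We get x₀ = -12, y₀ = 5.
Check: 12*-12 + 29*5 = 1 = 1 ✓

Step 3: Write the general solution.
x = -12 + (29/1)t = -12 + 29t
y = 5 - (12/1)t = 5 - 12t
for any integer t.

x = -12 + 29t, y = 5 - 12t for integer t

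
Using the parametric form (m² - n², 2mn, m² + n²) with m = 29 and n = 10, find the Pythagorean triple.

a = m² - n² = 29² - 10² = 841 - 100 = 741
b = 2mn = 2·29·10 = 580
c = m² + n² = 841 + 100 = 941
Verify: 741² + 580² = 549081 + 336400 = 885481 = 941² ✓

(741, 580, 941)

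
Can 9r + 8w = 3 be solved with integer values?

Step 1: Compute gcd(9, 8).
gcd(9, 8) = 1

Step 2: Check divisibility.
Does 1 divide 3? 3 = 1 x 3, so yes.

By the theorem on linear Diophantine equations, 9r + 8w = 3 has integer solutions if and only if gcd(9, 8) divides 3. Since 1 | 3, solutions exist.

Yes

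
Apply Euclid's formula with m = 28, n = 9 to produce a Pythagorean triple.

a = m² - n² = 28² - 9² = 784 - 81 = 703
b = 2mn = 2·28·9 = 504
c = m² + n² = 784 + 81 = 865
Verify: 703² + 504² = 494209 + 254016 = 748225 = 865² ✓

(703, 504, 865)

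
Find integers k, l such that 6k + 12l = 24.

Step 1: Check solvability.
gcd(6, 12) = 6
Since 6 divides 24, solutions exist.

Step 2: Apply extended Euclidean algorithm to find gcd.
We find integers such that 6*x0 + 12*y0 = 6

Step 3: Scale the particular solution.
Multiply by 24/6 = 4:
k = 4, l = 0

Step 4: Verify.
6*(4) + 12*(0) = 24 = 24 ✓

k = 4, l = 0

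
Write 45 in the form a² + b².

We need to find integers a, b > 0 such that a² + b² = 45.
Trying a = 3: b² = 45 - 3² = 45 - 9 = 36
b = 6
Check: 3² + 6² = 9 + 36 = 45 ✓

45 = 3² + 6²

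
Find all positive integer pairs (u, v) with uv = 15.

The positive divisors of 15 are: 1, 3, 5, 15.
Each divisor d gives the pair (d, 15/d):
(1, 15), (3, 5), (5, 3), (15, 1)

(1, 15), (3, 5), (5, 3), (15, 1)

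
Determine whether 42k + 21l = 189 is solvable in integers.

Step 1: Compute gcd(42, 21).
gcd(42, 21) = 21

Step 2: Check divisibility.
Does 21 divide 189? 189 = 21 x 9, so yes.

By the theorem on linear Diophantine equations, 42k + 21l = 189 has integer solutions if and only if gcd(42, 21) divides 189. Since 21 | 189, solutions exist.

Yes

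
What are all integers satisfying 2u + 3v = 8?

Step 1: Compute gcd(2, 3) = 1.
Since 1 divides 8, solutions exist.

Step 2: Find a particular solution using extended Euclidean algorithm.
We get u₀ = -8, v₀ = 8.
Check: 2*-8 + 3*8 = 8 = 8 ✓

Step 3: Write the general solution.
u = -8 + (3/1)t = -8 + 3t
v = 8 - (2/1)t = 8 - 2t
for any integer t.

u = -8 + 3t, v = 8 - 2t for integer t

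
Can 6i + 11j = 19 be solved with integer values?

Step 1: Compute gcd(6, 11).
gcd(6, 11) = 1

Step 2: Check divisibility.
Does 1 divide 19? 19 = 1 x 19, so yes.

By the theorem on linear Diophantine equations, 6i + 11j = 19 has integer solutions if and only if gcd(6, 11) divides 19. Since 1 | 19, solutions exist.

Yes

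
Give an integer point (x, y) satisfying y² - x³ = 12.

Try small integer x values and check whether x³ + 12 is a perfect square.
x = 13: x³ + 12 = 13³ + 12 = 2197 + 12 = 2209
Is 2209 a perfect square? 47² = 2209 ✓
So (x, y) = (13, -47) is a solution.

x = 13, y = -47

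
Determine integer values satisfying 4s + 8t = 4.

Step 1: Check solvability.
gcd(4, 8) = 4
Since 4 divides 4, solutions exist.

Step 2: Apply extended Euclidean algorithm to find gcd.
We find integers such that 4*x0 + 8*y0 = 4

Step 3: Scale the particular solution.
Multiply by 4/4 = 1:
s = 1, t = 0

Step 4: Verify.
4*(1) + 8*(0) = 4 = 4 ✓

s = 1, t = 0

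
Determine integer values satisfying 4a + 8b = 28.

Step 1: Check solvability.
gcd(4, 8) = 4
Since 4 divides 28, solutions exist.

Step 2: Apply extended Euclidean algorithm to find gcd.
We find integers such that 4*x0 + 8*y0 = 4

Step 3: Scale the particular solution.
Multiply by 28/4 = 7:
a = 7, b = 0

Step 4: Verify.
4*(7) + 8*(0) = 28 = 28 ✓

a = 7, b = 0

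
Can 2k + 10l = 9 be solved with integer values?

Step 1: Compute gcd(2, 10).
gcd(2, 10) = 2

Step 2: Check divisibility.
Does 2 divide 9? 9 = 2 x 4 + 1, so no.

By the theorem on linear Diophantine equations, 2k + 10l = 9 has integer solutions if and only if gcd(2, 10) divides 9. Since 2 does not divide 9, no solutions exist.

No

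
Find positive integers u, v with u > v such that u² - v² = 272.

Factor: u² - v² = (u+v)(u-v) = 272.
We need two factors of 272 with the same parity.
Use u+v = 136 and u-v = 2 (product 136·2 = 272).
Adding: 2u = 138, so u = 69.
Subtracting: 2v = 134, so v = 67.
Check: 69² - 67² = 4761 - 4489 = 272 ✓

u = 69, v = 67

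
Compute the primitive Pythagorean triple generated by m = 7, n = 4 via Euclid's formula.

a = m² - n² = 49 - 16 = 33
b = 2mn = 2·7·4 = 56
c = m² + n² = 49 + 16 = 65
Verify: 33² + 56² = 1089 + 3136 = 4225 = 65² ✓

(33, 56, 65)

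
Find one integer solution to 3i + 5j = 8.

Step 1: Check solvability.
gcd(3, 5) = 1
Since 1 divides 8, solutions exist.

Step 2: Apply extended Euclidean algorithm to find gcd.
We find integers such that 3*x0 + 5*y0 = 1

Step 3: Scale the particular solution.
Multiply by 8/1 = 8:
i = 16, j = -8

Step 4: Verify.
3*(16) + 5*(-8) = 8 = 8 ✓

i = 16, j = -8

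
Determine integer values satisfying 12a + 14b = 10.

Step 1: Check solvability.
gcd(12, 14) = 2
Since 2 divides 10, solutions exist.

Step 2: Apply extended Euclidean algorithm to find gcd.
We find integers such that 12*x0 + 14*y0 = 2

Step 3: Scale the particular solution.
Multiply by 10/2 = 5:
a = -5, b = 5

Step 4: Verify.
12*(-5) + 14*(5) = 10 = 10 ✓

a = -5, b = 5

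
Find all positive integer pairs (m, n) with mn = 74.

The positive divisors of 74 are: 1, 2, 37, 74.
Each divisor d gives the pair (d, 74/d):
(1, 74), (2, 37), (37, 2), (74, 1)

(1, 74), (2, 37), (37, 2), (74, 1)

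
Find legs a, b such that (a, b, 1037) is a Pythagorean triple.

We need a² + b² = 1037² = 1075369.
Trying: 645² + 812² = 416025 + 659344 = 1075369 ✓

(645, 812, 1037)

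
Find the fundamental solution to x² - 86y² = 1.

We seek the smallest positive integers (x, y) with x² - 86y² = 1, i.e., x² = 86y² + 1.
Try successive y values:
y = 1: x² = 86·1² + 1 = 87, not a perfect square
y = 2: x² = 86·2² + 1 = 345, not a perfect square
y = 3: x² = 86·3² + 1 = 775, not a perfect square
... continuing the search (or via continued fractions) ...
y = 1122: x² = 86·1122² + 1 = 108264025, x = 10405 ✓

Verify: 10405² - 86·1122² = 108264025 - 108264024 = 1 ✓

x = 10405, y = 1122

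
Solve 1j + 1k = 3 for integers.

Step 1: Check solvability.
gcd(1, 1) = 1
Since 1 divides 3, solutions exist.

Step 2: Apply extended Euclidean algorithm to find gcd.
We find integers such that 1*x0 + 1*y0 = 1

Step 3: Scale the particular solution.
Multiply by 3/1 = 3:
j = 0, k = 3

Step 4: Verify.
1*(0) + 1*(3) = 3 = 3 ✓

j = 0, k = 3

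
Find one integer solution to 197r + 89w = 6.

Step 1: Check solvability.
gcd(197, 89) = 1
Since 1 divides 6, solutions exist.

Step 2: Apply extended Euclidean algorithm to find gcd.
We find integers such that 197*x0 + 89*y0 = 1

Step 3: Scale the particular solution.
Multiply by 6/1 = 6:
r = -84, w = 186

Step 4: Verify.
197*(-84) + 89*(186) = 6 = 6 ✓

r = -84, w = 186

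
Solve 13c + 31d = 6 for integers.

Step 1: Check solvability.
gcd(13, 31) = 1
Since 1 divides 6, solutions exist.

Step 2: Apply extended Euclidean algorithm to find gcd.
We find integers such that 13*x0 + 31*y0 = 1

Step 3: Scale the particular solution.
Multiply by 6/1 = 6:
c = 72, d = -30

Step 4: Verify.
13*(72) + 31*(-30) = 6 = 6 ✓

c = 72, d = -30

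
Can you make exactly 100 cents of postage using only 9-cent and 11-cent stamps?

We need non-negative x, y with 9x + 11y = 100.
gcd(9, 11) = 1 divides 100, so integer solutions exist.
Search for a non-negative one: x = 5 gives 11y = 100 - 45 = 55, so y = 5.
Check: 9·5 + 11·5 = 100 ✓

Yes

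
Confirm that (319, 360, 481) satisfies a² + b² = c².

Compute a² + b² = 319² + 360² = 101761 + 129600 = 231361
Compute c² = 481² = 231361
Since 231361 = 231361, confirmed.

Yes, it is a Pythagorean triple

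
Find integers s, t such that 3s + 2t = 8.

Step 1: Check solvability.
gcd(3, 2) = 1
Since 1 divides 8, solutions exist.

Step 2: Apply extended Euclidean algorithm to find gcd.
We find integers such that 3*x0 + 2*y0 = 1

Step 3: Scale the particular solution.
Multiply by 8/1 = 8:
s = 8, t = -8

Step 4: Verify.
3*(8) + 2*(-8) = 8 = 8 ✓

s = 8, t = -8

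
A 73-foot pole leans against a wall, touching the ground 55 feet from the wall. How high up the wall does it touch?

The ladder, wall, and ground form a right triangle with hypotenuse 73 and one leg 55.
By the Pythagorean theorem: h² = 73² - 55² = 5329 - 3025 = 2304
h = √2304 = 48 feet

48 feet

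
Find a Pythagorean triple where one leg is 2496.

We need the other leg and hypotenuse such that 2496² + x² = c².
Take x = 200, c = 2504: 2496² + 200² = 6230016 + 40000 = 6270016 = 2504² ✓
Triple: (200, 2496, 2504)

(200, 2496, 2504)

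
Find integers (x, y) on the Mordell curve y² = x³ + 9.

Try small integer x values and check whether x³ + 9 is a perfect square.
x = -2: x³ + 9 = -2³ + 9 = -8 + 9 = 1
Is 1 a perfect square? 1² = 1 ✓
So (x, y) = (-2, 1) is a solution.

x = -2, y = 1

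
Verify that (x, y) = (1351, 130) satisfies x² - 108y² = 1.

Compute x² = 1351² = 1825201
Compute 108y² = 108·130² = 108·16900 = 1825200
x² - 108y² = 1825201 - 1825200 = 1
Since this equals 1, (1351, 130) is a solution.

Yes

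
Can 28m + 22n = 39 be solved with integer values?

Step 1: Compute gcd(28, 22).
gcd(28, 22) = 2

Step 2: Check divisibility.
Does 2 divide 39? 39 = 2 x 19 + 1, so no.

By the theorem on linear Diophantine equations, 28m + 22n = 39 has integer solutions if and only if gcd(28, 22) divides 39. Since 2 does not divide 39, no solutions exist.

No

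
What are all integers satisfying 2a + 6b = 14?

Step 1: Compute gcd(2, 6) = 2.
Since 2 divides 14, solutions exist.

Step 2: Find a particular solution using extended Euclidean algorithm.
We get a₀ = 7, b₀ = 0.
Check: 2*7 + 6*0 = 14 = 14 ✓

Step 3: Write the general solution.
a = 7 + (6/2)t = 7 + 3t
b = 0 - (2/2)t = 0 - 1t
for any integer t.

a = 7 + 3t, b = 0 - 1t for integer t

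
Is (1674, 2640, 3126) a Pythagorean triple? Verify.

Compute a² + b² = 1674² + 2640² = 2802276 + 6969600 = 9771876
Compute c² = 3126² = 9771876
Since 9771876 = 9771876, confirmed.

Yes, it is a Pythagorean triple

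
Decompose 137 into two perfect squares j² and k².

We need to find integers j, k > 0 such that j² + k² = 137.
Trying j = 4: k² = 137 - 4² = 137 - 16 = 121
k = 11
Check: 4² + 11² = 16 + 121 = 137 ✓

137 = 4² + 11²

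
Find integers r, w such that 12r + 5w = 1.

Step 1: Check solvability.
gcd(12, 5) = 1
Since 1 divides 1, solutions exist.

Step 2: Apply extended Euclidean algorithm to find gcd.
We find integers such that 12*x0 + 5*y0 = 1

Step 3: Scale the particular solution.
Multiply by 1/1 = 1:
r = -2, w = 5

Step 4: Verify.
12*(-2) + 5*(5) = 1 = 1 ✓

r = -2, w = 5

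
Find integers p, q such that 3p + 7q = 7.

Step 1: Check solvability.
gcd(3, 7) = 1
Since 1 divides 7, solutions exist.

Step 2: Apply extended Euclidean algorithm to find gcd.
We find integers such that 3*x0 + 7*y0 = 1

Step 3: Scale the particular solution.
Multiply by 7/1 = 7:
p = -14, q = 7

Step 4: Verify.
3*(-14) + 7*(7) = 7 = 7 ✓

p = -14, q = 7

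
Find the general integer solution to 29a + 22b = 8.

Step 1: Compute gcd(29, 22) = 1.
Since 1 divides 8, solutions exist.

Step 2: Find a particular solution using extended Euclidean algorithm.
We get a₀ = -24, b₀ = 32.
Check: 29*-24 + 22*32 = 8 = 8 ✓

Step 3: Write the general solution.
a = -24 + (22/1)t = -24 + 22t
b = 32 - (29/1)t = 32 - 29t
for any integer t.

a = -24 + 22t, b = 32 - 29t for integer t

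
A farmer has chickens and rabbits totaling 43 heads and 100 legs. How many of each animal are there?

Let c = chickens, r = rabbits.
Heads: c + r = 43
Legs: 2c + 4r = 100
From the first equation, c = 43 - r. Substitute:
2(43 - r) + 4r = 100
86 + 2r = 100
r = (100 - 86)/2 = 7
c = 43 - 7 = 36

Chickens: 36, Rabbits: 7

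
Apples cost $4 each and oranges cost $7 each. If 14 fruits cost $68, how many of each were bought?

Let a = apples, o = oranges.
a + o = 14
4a + 7o = 68
Substitute o = 14 - a:
4a + 7(14 - a) = 68
(4 - 7)a = 68 - 98
-3a = -30
a = 10, o = 14 - 10 = 4

Apples: 10, Oranges: 4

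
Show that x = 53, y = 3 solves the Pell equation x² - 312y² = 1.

Compute x² = 53² = 2809
Compute 312y² = 312·3² = 312·9 = 2808
x² - 312y² = 2809 - 2808 = 1
Since this equals 1, (53, 3) is a solution.

Yes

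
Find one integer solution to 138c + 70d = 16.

Step 1: Check solvability.
gcd(138, 70) = 2
Since 2 divides 16, solutions exist.

Step 2: Apply extended Euclidean algorithm to find gcd.
We find integers such that 138*x0 + 70*y0 = 2

Step 3: Scale the particular solution.
Multiply by 16/2 = 8:
c = -8, d = 16

Step 4: Verify.
138*(-8) + 70*(16) = 16 = 16 ✓

c = -8, d = 16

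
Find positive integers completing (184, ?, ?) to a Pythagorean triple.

We need the other leg and hypotenuse such that 184² + x² = c².
Take x = 513, c = 545: 184² + 513² = 33856 + 263169 = 297025 = 545² ✓
Triple: (513, 184, 545)

(513, 184, 545)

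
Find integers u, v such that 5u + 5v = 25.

Step 1: Check solvability.
gcd(5, 5) = 5
Since 5 divides 25, solutions exist.

Step 2: Apply extended Euclidean algorithm to find gcd.
We find integers such that 5*x0 + 5*y0 = 5

Step 3: Scale the particular solution.
Multiply by 25/5 = 5:
u = 0, v = 5

Step 4: Verify.
5*(0) + 5*(5) = 25 = 25 ✓

u = 0, v = 5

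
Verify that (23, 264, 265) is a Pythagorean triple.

Compute a² + b²:
23² + 264² = 529 + 69696 = 70225
Compute c²:
265² = 70225
Since 70225 = 70225, it is a Pythagorean triple.

Yes, it is a Pythagorean triple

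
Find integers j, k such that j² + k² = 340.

We need to find integers j, k > 0 such that j² + k² = 340.
Trying j = 4: k² = 340 - 4² = 340 - 16 = 324
k = 18
Check: 4² + 18² = 16 + 324 = 340 ✓

340 = 4² + 18²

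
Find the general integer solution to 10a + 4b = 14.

Step 1: Compute gcd(10, 4) = 2.
Since 2 divides 14, solutions exist.

Step 2: Find a particular solution using extended Euclidean algorithm.
We get a₀ = 7, b₀ = -14.
Check: 10*7 + 4*-14 = 14 = 14 ✓

Step 3: Write the general solution.
a = 7 + (4/2)t = 7 + 2t
b = -14 - (10/2)t = -14 - 5t
for any integer t.

a = 7 + 2t, b = -14 - 5t for integer t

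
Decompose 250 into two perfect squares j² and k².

We need to find integers j, k > 0 such that j² + k² = 250.
Trying j = 5: k² = 250 - 5² = 250 - 25 = 225
k = 15
Check: 5² + 15² = 25 + 225 = 250 ✓

250 = 5² + 15²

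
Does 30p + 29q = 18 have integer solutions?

Step 1: Compute gcd(30, 29).
gcd(30, 29) = 1

Step 2: Check divisibility.
Does 1 divide 18? 18 = 1 x 18, so yes.

By the theorem on linear Diophantine equations, 30p + 29q = 18 has integer solutions if and only if gcd(30, 29) divides 18. Since 1 | 18, solutions exist.

Yes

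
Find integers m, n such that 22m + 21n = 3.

Step 1: Check solvability.
gcd(22, 21) = 1
Since 1 divides 3, solutions exist.

Step 2: Apply extended Euclidean algorithm to find gcd.
We find integers such that 22*x0 + 21*y0 = 1

Step 3: Scale the particular solution.
Multiply by 3/1 = 3:
m = 3, n = -3

Step 4: Verify.
22*(3) + 21*(-3) = 3 = 3 ✓

m = 3, n = -3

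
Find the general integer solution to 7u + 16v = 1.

Step 1: Compute gcd(7, 16) = 1.
Since 1 divides 1, solutions exist.

Step 2: Find a particular solution using extended Euclidean algorithm.
We get u₀ = 7, v₀ = -3.
Check: 7*7 + 16*-3 = 1 = 1 ✓

Step 3: Write the general solution.
u = 7 + (16/1)t = 7 + 16t
v = -3 - (7/1)t = -3 - 7t
for any integer t.

u = 7 + 16t, v = -3 - 7t for integer t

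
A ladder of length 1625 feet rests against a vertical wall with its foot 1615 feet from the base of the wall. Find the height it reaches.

The ladder, wall, and ground form a right triangle with hypotenuse 1625 and one leg 1615.
By the Pythagorean theorem: h² = 1625² - 1615² = 2640625 - 2608225 = 32400
h = √32400 = 180 feet

180 feet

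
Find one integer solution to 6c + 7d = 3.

Step 1: Check solvability.
gcd(6, 7) = 1
Since 1 divides 3, solutions exist.

Step 2: Apply extended Euclidean algorithm to find gcd.
We find integers such that 6*x0 + 7*y0 = 1

Step 3: Scale the particular solution.
Multiply by 3/1 = 3:
c = -3, d = 3

Step 4: Verify.
6*(-3) + 7*(3) = 3 = 3 ✓

c = -3, d = 3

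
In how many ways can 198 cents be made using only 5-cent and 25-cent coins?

We need non-negative integers (x, y) with 5x + 25y = 198.
For each x from 0 to 39, check if (198 - 5x) is a non-negative multiple of 25.
Solutions (x, y): none
Count: 0

0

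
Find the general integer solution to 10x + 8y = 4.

Step 1: Compute gcd(10, 8) = 2.
Since 2 divides 4, solutions exist.

Step 2: Find a particular solution using extended Euclidean algorithm.
We get x₀ = 2, y₀ = -2.
Check: 10*2 + 8*-2 = 4 = 4 ✓

Step 3: Write the general solution.
x = 2 + (8/2)t = 2 + 4t
y = -2 - (10/2)t = -2 - 5t
for any integer t.

x = 2 + 4t, y = -2 - 5t for integer t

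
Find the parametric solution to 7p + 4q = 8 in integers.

Step 1: Compute gcd(7, 4) = 1.
Since 1 divides 8, solutions exist.

Step 2: Find a particular solution using extended Euclidean algorithm.
We get p₀ = -8, q₀ = 16.
Check: 7*-8 + 4*16 = 8 = 8 ✓

Step 3: Write the general solution.
p = -8 + (4/1)t = -8 + 4t
q = 16 - (7/1)t = 16 - 7t
for any integer t.

p = -8 + 4t, q = 16 - 7t for integer t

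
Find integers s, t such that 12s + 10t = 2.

Step 1: Check solvability.
gcd(12, 10) = 2
Since 2 divides 2, solutions exist.

Step 2: Apply extended Euclidean algorithm to find gcd.
We find integers such that 12*x0 + 10*y0 = 2

Step 3: Scale the particular solution.
Multiply by 2/2 = 1:
s = 1, t = -1

Step 4: Verify.
12*(1) + 10*(-1) = 2 = 2 ✓

s = 1, t = -1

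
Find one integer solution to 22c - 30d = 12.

Step 1: Check solvability.
gcd(22, 30) = 2
Since 2 divides 12, solutions exist.

Step 2: Apply extended Euclidean algorithm to find gcd.
We find integers such that 22*x0 + 30*y0 = 2

Step 3: Scale the particular solution.
Multiply by 12/2 = 6:
c = -24, d = -18

Step 4: Verify.
22*(-24) - 30*(-18) = 12 = 12 ✓

c = -24, d = -18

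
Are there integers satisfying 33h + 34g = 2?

Step 1: Compute gcd(33, 34).
gcd(33, 34) = 1

Step 2: Check divisibility.
Does 1 divide 2? 2 = 1 x 2, so yes.

By the theorem on linear Diophantine equations, 33h + 34g = 2 has integer solutions if and only if gcd(33, 34) divides 2. Since 1 | 2, solutions exist.

Yes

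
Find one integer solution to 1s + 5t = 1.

Step 1: Check solvability.
gcd(1, 5) = 1
Since 1 divides 1, solutions exist.

Step 2: Apply extended Euclidean algorithm to find gcd.
We find integers such that 1*x0 + 5*y0 = 1

Step 3: Scale the particular solution.
Multiply by 1/1 = 1:
s = 1, t = 0

Step 4: Verify.
1*(1) + 5*(0) = 1 = 1 ✓

s = 1, t = 0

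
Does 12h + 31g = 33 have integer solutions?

Step 1: Compute gcd(12, 31).
gcd(12, 31) = 1

Step 2: Check divisibility.
Does 1 divide 33? 33 = 1 x 33, so yes.

By the theorem on linear Diophantine equations, 12h + 31g = 33 has integer solutions if and only if gcd(12, 31) divides 33. Since 1 | 33, solutions exist.

Yes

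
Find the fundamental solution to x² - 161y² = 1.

We seek the smallest positive integers (x, y) with x² - 161y² = 1, i.e., x² = 161y² + 1.
Try successive y values:
y = 1: x² = 161·1² + 1 = 162, not a perfect square
y = 2: x² = 161·2² + 1 = 645, not a perfect square
y = 3: x² = 161·3² + 1 = 1450, not a perfect square
... continuing the search (or via continued fractions) ...
y = 928: x² = 161·928² + 1 = 138650625, x = 11775 ✓

Verify: 11775² - 161·928² = 138650625 - 138650624 = 1 ✓

x = 11775, y = 928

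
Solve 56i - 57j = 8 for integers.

Step 1: Check solvability.
gcd(56, 57) = 1
Since 1 divides 8, solutions exist.

Step 2: Apply extended Euclidean algorithm to find gcd.
We find integers such that 56*x0 + 57*y0 = 1

Step 3: Scale the particular solution.
Multiply by 8/1 = 8:
i = -8, j = -8

Step 4: Verify.
56*(-8) - 57*(-8) = 8 = 8 ✓

i = -8, j = -8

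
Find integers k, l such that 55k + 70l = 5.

Step 1: Check solvability.
gcd(55, 70) = 5
Since 5 divides 5, solutions exist.

Step 2: Apply extended Euclidean algorithm to find gcd.
We find integers such that 55*x0 + 70*y0 = 5

Step 3: Scale the particular solution.
Multiply by 5/5 = 1:
k = -5, l = 4

Step 4: Verify.
55*(-5) + 70*(4) = 5 = 5 ✓

k = -5, l = 4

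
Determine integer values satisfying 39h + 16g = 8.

Step 1: Check solvability.
gcd(39, 16) = 1
Since 1 divides 8, solutions exist.

Step 2: Apply extended Euclidean algorithm to find gcd.
We find integers such that 39*x0 + 16*y0 = 1

Step 3: Scale the particular solution.
Multiply by 8/1 = 8:
h = 56, g = -136

Step 4: Verify.
39*(56) + 16*(-136) = 8 = 8 ✓

h = 56, g = -136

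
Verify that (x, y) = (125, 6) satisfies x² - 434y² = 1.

Compute x² = 125² = 15625
Compute 434y² = 434·6² = 434·36 = 15624
x² - 434y² = 15625 - 15624 = 1
Since this equals 1, (125, 6) is a solution.

Yes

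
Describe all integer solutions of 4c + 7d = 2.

Step 1: Compute gcd(4, 7) = 1.
Since 1 divides 2, solutions exist.

Step 2: Find a particular solution using extended Euclidean algorithm.
We get c₀ = 4, d₀ = -2.
Check: 4*4 + 7*-2 = 2 = 2 ✓

Step 3: Write the general solution.
c = 4 + (7/1)t = 4 + 7t
d = -2 - (4/1)t = -2 - 4t
for any integer t.

c = 4 + 7t, d = -2 - 4t for integer t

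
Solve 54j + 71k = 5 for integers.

Step 1: Check solvability.
gcd(54, 71) = 1
Since 1 divides 5, solutions exist.

Step 2: Apply extended Euclidean algorithm to find gcd.
We find integers such that 54*x0 + 71*y0 = 1

Step 3: Scale the particular solution.
Multiply by 5/1 = 5:
j = 125, k = -95

Step 4: Verify.
54*(125) + 71*(-95) = 5 = 5 ✓

j = 125, k = -95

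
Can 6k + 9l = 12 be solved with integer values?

Step 1: Compute gcd(6, 9).
gcd(6, 9) = 3

Step 2: Check divisibility.
Does 3 divide 12? 12 = 3 x 4, so yes.

By the theorem on linear Diophantine equations, 6k + 9l = 12 has integer solutions if and only if gcd(6, 9) divides 12. Since 3 | 12, solutions exist.

Yes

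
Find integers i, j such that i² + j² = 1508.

We need to find integers i, j > 0 such that i² + j² = 1508.
Trying i = 8: j² = 1508 - 8² = 1508 - 64 = 1444
j = 38
Check: 8² + 38² = 64 + 1444 = 1508 ✓

1508 = 8² + 38²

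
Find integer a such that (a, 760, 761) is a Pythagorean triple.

a² = c² - b² = 761² - 760² = 579121 - 577600 = 1521
a = sqrt(1521) = 39

39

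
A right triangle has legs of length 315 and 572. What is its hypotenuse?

c² = a² + b² = 315² + 572² = 99225 + 327184 = 426409
c = 653

653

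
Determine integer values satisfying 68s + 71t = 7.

Step 1: Check solvability.
gcd(68, 71) = 1
Since 1 divides 7, solutions exist.

Step 2: Apply extended Euclidean algorithm to find gcd.
We find integers such that 68*x0 + 71*y0 = 1

Step 3: Scale the particular solution.
Multiply by 7/1 = 7:
s = -168, t = 161

Step 4: Verify.
68*(-168) + 71*(161) = 7 = 7 ✓

s = -168, t = 161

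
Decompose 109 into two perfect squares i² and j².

We need to find integers i, j > 0 such that i² + j² = 109.
Trying i = 3: j² = 109 - 3² = 109 - 9 = 100
j = 10
Check: 3² + 10² = 9 + 100 = 109 ✓

109 = 3² + 10²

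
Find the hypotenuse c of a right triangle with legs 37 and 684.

c² = a² + b² = 37² + 684² = 1369 + 467856 = 469225
c = 685

685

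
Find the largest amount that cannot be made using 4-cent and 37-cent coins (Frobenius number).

For two coprime denominations a and b, the Frobenius number (largest value not representable as a non-negative combination) is ab - a - b.
Here gcd(4, 37) = 1, so they are coprime.
F(4, 37) = 4·37 - 4 - 37 = 148 - 41 = 107

107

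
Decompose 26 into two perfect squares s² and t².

We need to find integers s, t > 0 such that s² + t² = 26.
Trying s = 1: t² = 26 - 1² = 26 - 1 = 25
t = 5
Check: 1² + 5² = 1 + 25 = 26 ✓

26 = 1² + 5²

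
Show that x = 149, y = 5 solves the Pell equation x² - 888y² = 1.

Compute x² = 149² = 22201
Compute 888y² = 888·5² = 888·25 = 22200
x² - 888y² = 22201 - 22200 = 1
Since this equals 1, (149, 5) is a solution.

Yes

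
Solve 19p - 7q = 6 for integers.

Step 1: Check solvability.
gcd(19, 7) = 1
Since 1 divides 6, solutions exist.

Step 2: Apply extended Euclidean algorithm to find gcd.
We find integers such that 19*x0 + 7*y0 = 1

Step 3: Scale the particular solution.
Multiply by 6/1 = 6:
p = 18, q = 48

Step 4: Verify.
19*(18) - 7*(48) = 6 = 6 ✓

p = 18, q = 48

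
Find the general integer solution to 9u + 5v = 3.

Step 1: Compute gcd(9, 5) = 1.
Since 1 divides 3, solutions exist.

Step 2: Find a particular solution using extended Euclidean algorithm.
We get u₀ = -3, v₀ = 6.
Check: 9*-3 + 5*6 = 3 = 3 ✓

Step 3: Write the general solution.
u = -3 + (5/1)t = -3 + 5t
v = 6 - (9/1)t = 6 - 9t
for any integer t.

u = -3 + 5t, v = 6 - 9t for integer t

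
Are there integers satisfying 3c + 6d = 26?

Step 1: Compute gcd(3, 6).
gcd(3, 6) = 3

Step 2: Check divisibility.
Does 3 divide 26? 26 = 3 x 8 + 2, so no.

By the theorem on linear Diophantine equations, 3c + 6d = 26 has integer solutions if and only if gcd(3, 6) divides 26. Since 3 does not divide 26, no solutions exist.

No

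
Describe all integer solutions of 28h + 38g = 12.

Step 1: Compute gcd(28, 38) = 2.
Since 2 divides 12, solutions exist.

Step 2: Find a particular solution using extended Euclidean algorithm.
We get h₀ = -24, g₀ = 18.
Check: 28*-24 + 38*18 = 12 = 12 ✓

Step 3: Write the general solution.
h = -24 + (38/2)t = -24 + 19t
g = 18 - (28/2)t = 18 - 14t
for any integer t.

h = -24 + 19t, g = 18 - 14t for integer t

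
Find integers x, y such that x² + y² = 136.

We need to find integers x, y > 0 such that x² + y² = 136.
Trying x = 6: y² = 136 - 6² = 136 - 36 = 100
y = 10
Check: 6² + 10² = 36 + 100 = 136 ✓

136 = 6² + 10²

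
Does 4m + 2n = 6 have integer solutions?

Step 1: Compute gcd(4, 2).
gcd(4, 2) = 2

Step 2: Check divisibility.
Does 2 divide 6? 6 = 2 x 3, so yes.

By the theorem on linear Diophantine equations, 4m + 2n = 6 has integer solutions if and only if gcd(4, 2) divides 6. Since 2 | 6, solutions exist.

Yes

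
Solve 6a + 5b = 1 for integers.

Step 1: Check solvability.
gcd(6, 5) = 1
Since 1 divides 1, solutions exist.

Step 2: Apply extended Euclidean algorithm to find gcd.
We find integers such that 6*x0 + 5*y0 = 1

Step 3: Scale the particular solution.
Multiply by 1/1 = 1:
a = 1, b = -1

Step 4: Verify.
6*(1) + 5*(-1) = 1 = 1 ✓

a = 1, b = -1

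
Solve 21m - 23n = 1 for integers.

Step 1: Check solvability.
gcd(21, 23) = 1
Since 1 divides 1, solutions exist.

Step 2: Apply extended Euclidean algorithm to find gcd.
We find integers such that 21*x0 + 23*y0 = 1

Step 3: Scale the particular solution.
Multiply by 1/1 = 1:
m = 11, n = 10

Step 4: Verify.
21*(11) - 23*(10) = 1 = 1 ✓

m = 11, n = 10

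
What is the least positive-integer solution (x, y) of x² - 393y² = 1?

We seek the smallest positive integers (x, y) with x² - 393y² = 1, i.e., x² = 393y² + 1.
Try successive y values:
y = 1: x² = 393·1² + 1 = 394, not a perfect square
y = 2: x² = 393·2² + 1 = 1573, not a perfect square
y = 3: x² = 393·3² + 1 = 3538, not a perfect square
... continuing the search (or via continued fractions) ...
y = 2342444: x² = 393·2342444² + 1 = 2156408250002449, x = 46437143 ✓

Verify: 46437143² - 393·2342444² = 2156408250002449 - 2156408250002448 = 1 ✓

x = 46437143, y = 2342444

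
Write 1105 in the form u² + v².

We need to find integers u, v > 0 such that u² + v² = 1105.
Trying u = 4: v² = 1105 - 4² = 1105 - 16 = 1089
v = 33
Check: 4² + 33² = 16 + 1089 = 1105 ✓

1105 = 4² + 33²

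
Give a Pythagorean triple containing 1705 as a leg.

We need the other leg and hypotenuse such that 1705² + x² = c².
Take x = 2100, c = 2705: 1705² + 2100² = 2907025 + 4410000 = 7317025 = 2705² ✓
Triple: (1705, 2100, 2705)

(1705, 2100, 2705)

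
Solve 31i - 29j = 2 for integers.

Step 1: Check solvability.
gcd(31, 29) = 1
Since 1 divides 2, solutions exist.

Step 2: Apply extended Euclidean algorithm to find gcd.
We find integers such that 31*x0 + 29*y0 = 1

Step 3: Scale the particular solution.
Multiply by 2/1 = 2:
i = -28, j = -30

Step 4: Verify.
31*(-28) - 29*(-30) = 2 = 2 ✓

i = -28, j = -30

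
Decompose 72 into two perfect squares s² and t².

We need to find integers s, t > 0 such that s² + t² = 72.
Trying s = 6: t² = 72 - 6² = 72 - 36 = 36
t = 6
Check: 6² + 6² = 36 + 36 = 72 ✓

72 = 6² + 6²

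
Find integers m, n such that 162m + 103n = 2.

Step 1: Check solvability.
gcd(162, 103) = 1
Since 1 divides 2, solutions exist.

Step 2: Apply extended Euclidean algorithm to find gcd.
We find integers such that 162*x0 + 103*y0 = 1

Step 3: Scale the particular solution.
Multiply by 2/1 = 2:
m = 14, n = -22

Step 4: Verify.
162*(14) + 103*(-22) = 2 = 2 ✓

m = 14, n = -22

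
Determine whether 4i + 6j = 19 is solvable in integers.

Step 1: Compute gcd(4, 6).
gcd(4, 6) = 2

Step 2: Check divisibility.
Does 2 divide 19? 19 = 2 x 9 + 1, so no.

By the theorem on linear Diophantine equations, 4i + 6j = 19 has integer solutions if and only if gcd(4, 6) divides 19. Since 2 does not divide 19, no solutions exist.

No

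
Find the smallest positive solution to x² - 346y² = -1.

We need x² = 346y² - 1. Try successive y:
y = 1: x² = 346·1² - 1 = 345, not a perfect square
y = 2: x² = 346·2² - 1 = 1383, not a perfect square
y = 3: x² = 346·3² - 1 = 3113, not a perfect square
...
y = 5: x² = 346·5² - 1 = 8649 = 93² ✓
Check: 93² - 346·5² = 8649 - 8650 = -1 ✓

x = 93, y = 5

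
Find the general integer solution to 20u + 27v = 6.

Step 1: Compute gcd(20, 27) = 1.
Since 1 divides 6, solutions exist.

Step 2: Find a particular solution using extended Euclidean algorithm.
We get u₀ = -24, v₀ = 18.
Check: 20*-24 + 27*18 = 6 = 6 ✓

Step 3: Write the general solution.
u = -24 + (27/1)t = -24 + 27t
v = 18 - (20/1)t = 18 - 20t
for any integer t.

u = -24 + 27t, v = 18 - 20t for integer t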